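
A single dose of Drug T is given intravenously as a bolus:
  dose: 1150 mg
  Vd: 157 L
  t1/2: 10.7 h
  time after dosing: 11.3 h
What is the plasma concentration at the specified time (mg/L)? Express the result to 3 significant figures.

3.52 mg/L

C₀ = Dose / Vd = 1150 / 157 = 7.325 mg/L
k = ln2 / t½ = 0.693147 / 10.7 = 0.06478 h⁻¹
C = C₀ · e^(−k·t) = 7.325 × e^(−0.06478 × 11.3)
  = 7.325 × 0.4809 = 3.523 mg/L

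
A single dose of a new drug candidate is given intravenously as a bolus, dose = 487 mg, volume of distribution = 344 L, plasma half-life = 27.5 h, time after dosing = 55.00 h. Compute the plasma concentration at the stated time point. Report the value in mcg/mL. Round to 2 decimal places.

C₀ = Dose / Vd = 487.0 / 344 = 1.416 mg/L
k = ln2 / t½ = 0.693147 / 27.5 = 0.02521 h⁻¹
t / t½ = 55.00 / 27.5 = 2 half-lives
C = C₀ × (1/2)^2 = 1.416 × 0.2500 = 0.3540 mg/L
(0.3540 mg/L = 0.3540 mcg/mL)

0.35 mcg/mL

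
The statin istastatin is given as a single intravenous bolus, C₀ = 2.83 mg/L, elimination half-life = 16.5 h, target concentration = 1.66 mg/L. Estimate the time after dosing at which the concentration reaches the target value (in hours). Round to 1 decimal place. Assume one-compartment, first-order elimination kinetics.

12.7 h

k = ln2 / t½ = 0.693147 / 16.5 = 0.04201 h⁻¹
t = ln(C₀ / C) / k = ln(2.830 / 1.66) / 0.04201
  = ln(1.705) / 0.04201 = 0.5336 / 0.04201 = 12.70 h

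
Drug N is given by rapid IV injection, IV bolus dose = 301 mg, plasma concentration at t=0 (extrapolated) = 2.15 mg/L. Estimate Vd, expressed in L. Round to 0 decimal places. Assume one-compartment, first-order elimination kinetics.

140 L

Vd = Dose / C₀ = 301.0 / 2.15 = 140.0 L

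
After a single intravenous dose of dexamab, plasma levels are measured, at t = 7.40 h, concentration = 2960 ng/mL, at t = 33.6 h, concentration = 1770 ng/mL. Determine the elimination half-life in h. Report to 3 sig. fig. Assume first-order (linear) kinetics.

k = ln(C₁/C₂) / (t₂ − t₁) = ln(2960/1770) / (33.6 − 7.40)
  = 0.5142 / 26.20 = 0.01963 h⁻¹
t½ = ln2 / k = 0.693147 / 0.01963 = 35.31 h

35.3 h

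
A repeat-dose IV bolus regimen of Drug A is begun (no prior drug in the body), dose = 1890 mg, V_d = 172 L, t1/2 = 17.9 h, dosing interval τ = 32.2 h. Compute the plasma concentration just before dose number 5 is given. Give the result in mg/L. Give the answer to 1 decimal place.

C₀ per dose = Dose / Vd = 1890 / 172 = 10.99 mg/L
k = ln2 / t½ = 0.693147 / 17.9 = 0.03872 h⁻¹
Fraction remaining after one interval: r = e^(−kτ) = e^(−0.03872 × 32.2) = 0.2874
Before dose 5, 4 doses have been given (aged 1τ, 2τ, 3τ, 4τ).
C_trough = C₀ × (r + r² + … + r^4) = C₀ × r(1−r^4)/(1−r)
        = 10.99 × 0.2874 × (1 − 0.006823) / (1 − 0.2874) = 4.402 mg/L

4.4 mg/L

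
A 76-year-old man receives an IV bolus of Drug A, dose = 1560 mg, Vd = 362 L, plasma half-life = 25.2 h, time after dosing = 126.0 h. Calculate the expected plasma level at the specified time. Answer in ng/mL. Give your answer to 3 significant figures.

C₀ = Dose / Vd = 1560 / 362 = 4.309 mg/L
k = ln2 / t½ = 0.693147 / 25.2 = 0.02751 h⁻¹
t / t½ = 126.0 / 25.2 = 5 half-lives
C = C₀ × (1/2)^5 = 4.309 × 0.03125 = 0.1347 mg/L
Convert: 0.1347 mg/L × 1000 = 134.7 ng/mL

135 ng/mL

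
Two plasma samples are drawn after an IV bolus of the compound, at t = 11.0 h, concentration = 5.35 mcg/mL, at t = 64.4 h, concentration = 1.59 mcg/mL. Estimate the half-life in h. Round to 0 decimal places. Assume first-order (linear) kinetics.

k = ln(C₁/C₂) / (t₂ − t₁) = ln(5.35/1.59) / (64.4 − 11.0)
  = 1.213 / 53.40 = 0.02272 h⁻¹
t½ = ln2 / k = 0.693147 / 0.02272 = 30.51 h

31 h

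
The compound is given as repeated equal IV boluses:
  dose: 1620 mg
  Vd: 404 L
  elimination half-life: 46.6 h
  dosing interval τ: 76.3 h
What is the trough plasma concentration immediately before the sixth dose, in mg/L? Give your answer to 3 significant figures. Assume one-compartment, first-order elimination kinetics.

C₀ per dose = Dose / Vd = 1620 / 404 = 4.010 mg/L
k = ln2 / t½ = 0.693147 / 46.6 = 0.01487 h⁻¹
Fraction remaining after one interval: r = e^(−kτ) = e^(−0.01487 × 76.3) = 0.3216
Before dose 6, 5 doses have been given (aged 1τ, 2τ, 3τ, 4τ, 5τ).
C_trough = C₀ × (r + r² + … + r^5) = C₀ × r(1−r^5)/(1−r)
        = 4.010 × 0.3216 × (1 − 0.003440) / (1 − 0.3216) = 1.894 mg/L

1.89 mg/L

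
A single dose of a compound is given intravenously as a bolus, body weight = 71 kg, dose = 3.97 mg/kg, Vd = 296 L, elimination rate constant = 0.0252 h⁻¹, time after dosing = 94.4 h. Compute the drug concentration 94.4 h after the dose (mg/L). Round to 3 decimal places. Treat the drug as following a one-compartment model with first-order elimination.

0.088 mg/L

Total dose = 3.97 × 71 = 281.9 mg
C₀ = Dose / Vd = 281.9 / 296 = 0.9524 mg/L
C = C₀ · e^(−k·t) = 0.9524 × e^(−0.02520 × 94.4)
  = 0.9524 × 0.09265 = 0.08824 mg/L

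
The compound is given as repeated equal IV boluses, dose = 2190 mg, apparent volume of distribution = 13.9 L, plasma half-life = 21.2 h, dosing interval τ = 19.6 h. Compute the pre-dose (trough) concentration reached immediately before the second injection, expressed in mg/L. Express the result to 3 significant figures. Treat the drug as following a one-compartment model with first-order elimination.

C₀ per dose = Dose / Vd = 2190 / 13.9 = 157.6 mg/L
k = ln2 / t½ = 0.693147 / 21.2 = 0.03270 h⁻¹
Fraction remaining after one interval: r = e^(−kτ) = e^(−0.03270 × 19.6) = 0.5268
Before dose 2, 1 dose has been given (aged 1τ).
C_trough = C₀ × r = 157.6 × 0.5268 = 83.02 mg/L

83.0 mg/L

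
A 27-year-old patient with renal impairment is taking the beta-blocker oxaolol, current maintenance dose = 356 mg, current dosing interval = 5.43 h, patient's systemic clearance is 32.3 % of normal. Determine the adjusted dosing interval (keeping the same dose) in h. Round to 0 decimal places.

To keep the same average steady-state level, dosing rate must scale with clearance.
CL ratio = 32.3 / 100 = 0.3230
New interval (same dose) = 5.43 / 0.3230 = 16.81 h

17 h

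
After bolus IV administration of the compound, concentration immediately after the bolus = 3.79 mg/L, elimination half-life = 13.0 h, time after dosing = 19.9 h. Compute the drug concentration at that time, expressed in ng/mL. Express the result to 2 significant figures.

1300 ng/mL

k = ln2 / t½ = 0.693147 / 13.0 = 0.05332 h⁻¹
C = C₀ · e^(−k·t) = 3.790 × e^(−0.05332 × 19.9)
  = 3.790 × 0.3461 = 1.312 mg/L
Convert: 1.312 mg/L × 1000 = 1312 ng/mL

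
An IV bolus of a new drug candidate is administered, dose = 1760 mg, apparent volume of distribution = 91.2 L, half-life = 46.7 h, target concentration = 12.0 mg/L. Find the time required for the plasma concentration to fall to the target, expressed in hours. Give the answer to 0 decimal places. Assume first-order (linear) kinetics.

32 h

C₀ = Dose / Vd = 1760 / 91.2 = 19.30 mg/L
k = ln2 / t½ = 0.693147 / 46.7 = 0.01484 h⁻¹
t = ln(C₀ / C) / k = ln(19.30 / 12.0) / 0.01484
  = ln(1.608) / 0.01484 = 0.4750 / 0.01484 = 32.01 h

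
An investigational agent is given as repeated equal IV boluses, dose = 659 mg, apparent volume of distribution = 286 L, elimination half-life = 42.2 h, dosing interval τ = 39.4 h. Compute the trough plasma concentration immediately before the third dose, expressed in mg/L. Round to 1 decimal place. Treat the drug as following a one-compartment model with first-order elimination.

C₀ per dose = Dose / Vd = 659 / 286 = 2.304 mg/L
k = ln2 / t½ = 0.693147 / 42.2 = 0.01643 h⁻¹
Fraction remaining after one interval: r = e^(−kτ) = e^(−0.01643 × 39.4) = 0.5234
Before dose 3, 2 doses have been given (aged 1τ, 2τ).
C_trough = C₀ × (r + r²) = 2.304 × (0.5234 + 0.2739) = 1.837 mg/L

1.8 mg/L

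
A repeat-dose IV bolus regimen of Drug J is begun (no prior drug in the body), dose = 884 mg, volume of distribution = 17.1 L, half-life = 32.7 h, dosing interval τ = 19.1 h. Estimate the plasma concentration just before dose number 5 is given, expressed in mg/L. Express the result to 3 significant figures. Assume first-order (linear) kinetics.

C₀ per dose = Dose / Vd = 884 / 17.1 = 51.70 mg/L
k = ln2 / t½ = 0.693147 / 32.7 = 0.02120 h⁻¹
Fraction remaining after one interval: r = e^(−kτ) = e^(−0.02120 × 19.1) = 0.6670
Before dose 5, 4 doses have been given (aged 1τ, 2τ, 3τ, 4τ).
C_trough = C₀ × (r + r² + … + r^4) = C₀ × r(1−r^4)/(1−r)
        = 51.70 × 0.6670 × (1 − 0.1979) / (1 − 0.6670) = 83.06 mg/L

83.1 mg/L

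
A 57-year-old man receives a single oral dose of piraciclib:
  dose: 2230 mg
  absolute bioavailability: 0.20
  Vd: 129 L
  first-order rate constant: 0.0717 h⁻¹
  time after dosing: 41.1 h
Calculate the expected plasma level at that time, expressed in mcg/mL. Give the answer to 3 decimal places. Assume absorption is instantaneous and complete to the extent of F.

0.182 mcg/mL

Amount reaching circulation = F × Dose = 0.20 × 2230 = 446.0 mg
C₀ = F·Dose / Vd = 446.0 / 129 = 3.457 mg/L
C = C₀ · e^(−k·t) = 3.457 × e^(−0.07170 × 41.1)
  = 3.457 × 0.05250 = 0.1815 mg/L
(0.1815 mg/L = 0.1815 mcg/mL)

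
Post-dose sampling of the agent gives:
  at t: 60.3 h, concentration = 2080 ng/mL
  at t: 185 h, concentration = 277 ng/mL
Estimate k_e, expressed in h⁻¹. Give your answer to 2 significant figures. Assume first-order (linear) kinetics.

k = ln(C₁/C₂) / (t₂ − t₁) = ln(2080/277) / (185 − 60.3)
  = 2.016 / 124.7 = 0.01617 h⁻¹

0.016 h⁻¹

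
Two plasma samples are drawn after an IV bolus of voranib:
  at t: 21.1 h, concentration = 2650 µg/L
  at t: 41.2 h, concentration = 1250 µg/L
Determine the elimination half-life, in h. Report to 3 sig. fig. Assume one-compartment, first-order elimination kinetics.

k = ln(C₁/C₂) / (t₂ − t₁) = ln(2650/1250) / (41.2 − 21.1)
  = 0.7514 / 20.10 = 0.03738 h⁻¹
t½ = ln2 / k = 0.693147 / 0.03738 = 18.54 h

18.5 h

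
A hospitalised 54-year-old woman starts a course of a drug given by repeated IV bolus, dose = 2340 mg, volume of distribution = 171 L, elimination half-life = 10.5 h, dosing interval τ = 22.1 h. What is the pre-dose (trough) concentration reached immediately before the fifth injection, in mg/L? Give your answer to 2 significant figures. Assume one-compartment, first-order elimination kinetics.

4.1 mg/L

C₀ per dose = Dose / Vd = 2340 / 171 = 13.68 mg/L
k = ln2 / t½ = 0.693147 / 10.5 = 0.06601 h⁻¹
Fraction remaining after one interval: r = e^(−kτ) = e^(−0.06601 × 22.1) = 0.2325
Before dose 5, 4 doses have been given (aged 1τ, 2τ, 3τ, 4τ).
C_trough = C₀ × (r + r² + … + r^4) = C₀ × r(1−r^4)/(1−r)
        = 13.68 × 0.2325 × (1 − 0.002922) / (1 − 0.2325) = 4.132 mg/L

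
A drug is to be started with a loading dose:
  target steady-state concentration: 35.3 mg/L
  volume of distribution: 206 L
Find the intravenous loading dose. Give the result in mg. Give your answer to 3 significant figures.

LD = Css × Vd = 35.3 × 206 = 7272 mg

7270 mg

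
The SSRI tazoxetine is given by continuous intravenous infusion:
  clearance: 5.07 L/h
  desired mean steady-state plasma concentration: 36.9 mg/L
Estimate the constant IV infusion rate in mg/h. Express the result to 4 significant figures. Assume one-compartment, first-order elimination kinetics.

At steady state, infusion rate R₀ = Css × CL = 36.9 × 5.070 = 187.1 mg/h

187.1 mg/h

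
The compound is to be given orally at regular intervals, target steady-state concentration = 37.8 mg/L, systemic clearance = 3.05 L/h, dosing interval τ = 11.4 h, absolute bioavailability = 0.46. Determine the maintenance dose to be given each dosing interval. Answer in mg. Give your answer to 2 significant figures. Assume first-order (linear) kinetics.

2900 mg

At steady state, F × (Dose/τ) = Css × CL.
Dose = Css × CL × τ / F = 37.8 × 3.050 × 11.4 / 0.46 = 2857 mg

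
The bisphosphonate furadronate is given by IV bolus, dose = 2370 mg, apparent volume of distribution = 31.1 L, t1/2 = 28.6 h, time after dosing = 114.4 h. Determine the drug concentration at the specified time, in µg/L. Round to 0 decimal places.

C₀ = Dose / Vd = 2370 / 31.1 = 76.21 mg/L
k = ln2 / t½ = 0.693147 / 28.6 = 0.02424 h⁻¹
t / t½ = 114.4 / 28.6 = 4 half-lives
C = C₀ × (1/2)^4 = 76.21 × 0.06250 = 4.763 mg/L
Convert: 4.763 mg/L × 1000 = 4763 µg/L

4763 µg/L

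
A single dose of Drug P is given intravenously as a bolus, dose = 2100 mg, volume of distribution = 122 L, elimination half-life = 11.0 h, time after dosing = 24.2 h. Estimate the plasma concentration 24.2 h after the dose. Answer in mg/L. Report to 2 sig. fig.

3.7 mg/L

C₀ = Dose / Vd = 2100 / 122 = 17.21 mg/L
k = ln2 / t½ = 0.693147 / 11.0 = 0.06301 h⁻¹
C = C₀ · e^(−k·t) = 17.21 × e^(−0.06301 × 24.2)
  = 17.21 × 0.2177 = 3.747 mg/L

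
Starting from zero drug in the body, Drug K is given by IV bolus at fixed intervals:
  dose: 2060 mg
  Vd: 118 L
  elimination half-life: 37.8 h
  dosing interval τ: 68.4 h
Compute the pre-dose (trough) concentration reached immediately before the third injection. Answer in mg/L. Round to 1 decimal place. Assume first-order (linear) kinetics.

C₀ per dose = Dose / Vd = 2060 / 118 = 17.46 mg/L
k = ln2 / t½ = 0.693147 / 37.8 = 0.01834 h⁻¹
Fraction remaining after one interval: r = e^(−kτ) = e^(−0.01834 × 68.4) = 0.2852
Before dose 3, 2 doses have been given (aged 1τ, 2τ).
C_trough = C₀ × (r + r²) = 17.46 × (0.2852 + 0.08134) = 6.400 mg/L

6.4 mg/L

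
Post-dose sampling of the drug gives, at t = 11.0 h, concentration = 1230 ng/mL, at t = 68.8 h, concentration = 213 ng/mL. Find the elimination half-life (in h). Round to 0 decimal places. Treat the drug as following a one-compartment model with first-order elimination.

k = ln(C₁/C₂) / (t₂ − t₁) = ln(1230/213) / (68.8 − 11.0)
  = 1.753 / 57.80 = 0.03033 h⁻¹
t½ = ln2 / k = 0.693147 / 0.03033 = 22.85 h

23 h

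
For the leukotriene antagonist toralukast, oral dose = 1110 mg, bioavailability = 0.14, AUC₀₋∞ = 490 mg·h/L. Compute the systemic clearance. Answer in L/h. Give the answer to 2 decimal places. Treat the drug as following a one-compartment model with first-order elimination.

CL = F·Dose / AUC = 0.14 × 1110 / 490 = 0.3171 L/h

0.32 L/h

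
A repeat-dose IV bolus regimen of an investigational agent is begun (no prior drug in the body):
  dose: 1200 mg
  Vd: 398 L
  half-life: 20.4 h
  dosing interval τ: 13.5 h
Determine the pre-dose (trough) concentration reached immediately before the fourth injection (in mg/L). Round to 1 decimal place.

C₀ per dose = Dose / Vd = 1200 / 398 = 3.015 mg/L
k = ln2 / t½ = 0.693147 / 20.4 = 0.03398 h⁻¹
Fraction remaining after one interval: r = e^(−kτ) = e^(−0.03398 × 13.5) = 0.6321
Before dose 4, 3 doses have been given (aged 1τ, 2τ, 3τ).
C_trough = C₀ × (r + r² + … + r^3) = C₀ × r(1−r^3)/(1−r)
        = 3.015 × 0.6321 × (1 − 0.2526) / (1 − 0.6321) = 3.872 mg/L

3.9 mg/L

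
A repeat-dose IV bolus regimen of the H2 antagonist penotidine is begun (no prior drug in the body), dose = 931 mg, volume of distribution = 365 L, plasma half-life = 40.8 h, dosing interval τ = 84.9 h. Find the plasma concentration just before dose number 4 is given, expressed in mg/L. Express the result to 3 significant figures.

0.779 mg/L

C₀ per dose = Dose / Vd = 931 / 365 = 2.551 mg/L
k = ln2 / t½ = 0.693147 / 40.8 = 0.01699 h⁻¹
Fraction remaining after one interval: r = e^(−kτ) = e^(−0.01699 × 84.9) = 0.2363
Before dose 4, 3 doses have been given (aged 1τ, 2τ, 3τ).
C_trough = C₀ × (r + r² + … + r^3) = C₀ × r(1−r^3)/(1−r)
        = 2.551 × 0.2363 × (1 − 0.01319) / (1 − 0.2363) = 0.7789 mg/L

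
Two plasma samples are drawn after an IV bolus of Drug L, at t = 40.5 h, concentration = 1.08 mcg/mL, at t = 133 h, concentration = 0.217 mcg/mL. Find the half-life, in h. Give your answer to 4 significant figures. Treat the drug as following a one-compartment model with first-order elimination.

k = ln(C₁/C₂) / (t₂ − t₁) = ln(1.08/0.217) / (133 − 40.5)
  = 1.605 / 92.50 = 0.01735 h⁻¹
t½ = ln2 / k = 0.693147 / 0.01735 = 39.95 h

39.95 h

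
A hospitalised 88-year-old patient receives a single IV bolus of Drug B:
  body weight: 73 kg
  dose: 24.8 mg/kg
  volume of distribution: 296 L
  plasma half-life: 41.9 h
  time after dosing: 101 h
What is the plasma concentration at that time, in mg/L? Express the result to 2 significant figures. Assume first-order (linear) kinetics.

1.2 mg/L

Total dose = 24.8 × 73 = 1810 mg
C₀ = Dose / Vd = 1810 / 296 = 6.115 mg/L
k = ln2 / t½ = 0.693147 / 41.9 = 0.01654 h⁻¹
C = C₀ · e^(−k·t) = 6.115 × e^(−0.01654 × 101)
  = 6.115 × 0.1881 = 1.150 mg/L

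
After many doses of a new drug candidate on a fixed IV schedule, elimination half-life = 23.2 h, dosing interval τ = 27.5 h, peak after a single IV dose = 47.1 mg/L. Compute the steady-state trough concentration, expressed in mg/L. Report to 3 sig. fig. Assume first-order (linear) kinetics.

37.0 mg/L

k = ln2 / t½ = 0.693147 / 23.2 = 0.02988 h⁻¹
e^(−kτ) = e^(−0.02988 × 27.5) = 0.4397
Accumulation ratio R = 1 / (1 − e^(−kτ)) = 1 / (1 − 0.4397) = 1.785
Steady-state trough = C₀ × R × e^(−kτ) = 47.1 × 1.785 × 0.4397 = 36.97 mg/L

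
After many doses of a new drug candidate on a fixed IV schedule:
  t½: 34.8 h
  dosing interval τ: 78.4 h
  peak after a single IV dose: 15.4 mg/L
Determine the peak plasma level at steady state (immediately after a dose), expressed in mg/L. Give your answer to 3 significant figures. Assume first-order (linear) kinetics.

19.5 mg/L

k = ln2 / t½ = 0.693147 / 34.8 = 0.01992 h⁻¹
e^(−kτ) = e^(−0.01992 × 78.4) = 0.2098
Accumulation ratio R = 1 / (1 − e^(−kτ)) = 1 / (1 − 0.2098) = 1.266
Steady-state peak = C₀ × R = 15.4 × 1.266 = 19.50 mg/L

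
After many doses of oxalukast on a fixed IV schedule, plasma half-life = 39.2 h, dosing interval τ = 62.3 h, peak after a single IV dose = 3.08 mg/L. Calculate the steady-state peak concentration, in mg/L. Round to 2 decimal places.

k = ln2 / t½ = 0.693147 / 39.2 = 0.01768 h⁻¹
e^(−kτ) = e^(−0.01768 × 62.3) = 0.3324
Accumulation ratio R = 1 / (1 − e^(−kτ)) = 1 / (1 − 0.3324) = 1.498
Steady-state peak = C₀ × R = 3.08 × 1.498 = 4.614 mg/L

4.61 mg/L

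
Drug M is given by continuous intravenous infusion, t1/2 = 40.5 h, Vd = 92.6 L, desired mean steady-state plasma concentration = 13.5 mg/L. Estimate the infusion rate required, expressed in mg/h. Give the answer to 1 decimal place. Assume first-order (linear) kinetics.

21.4 mg/h

k = ln2 / t½ = 0.693147 / 40.5 = 0.01711 h⁻¹
CL = k × Vd = 0.01711 × 92.6 = 1.584 L/h
At steady state, infusion rate R₀ = Css × CL = 13.5 × 1.584 = 21.38 mg/h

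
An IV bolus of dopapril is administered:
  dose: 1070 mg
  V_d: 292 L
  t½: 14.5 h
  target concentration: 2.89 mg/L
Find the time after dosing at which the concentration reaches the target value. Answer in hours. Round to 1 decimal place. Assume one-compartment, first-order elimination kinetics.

5.0 h

C₀ = Dose / Vd = 1070 / 292 = 3.664 mg/L
k = ln2 / t½ = 0.693147 / 14.5 = 0.04780 h⁻¹
t = ln(C₀ / C) / k = ln(3.664 / 2.89) / 0.04780
  = ln(1.268) / 0.04780 = 0.2374 / 0.04780 = 4.967 h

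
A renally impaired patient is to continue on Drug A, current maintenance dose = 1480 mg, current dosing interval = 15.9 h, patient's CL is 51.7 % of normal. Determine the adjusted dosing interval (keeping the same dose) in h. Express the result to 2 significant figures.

To keep the same average steady-state level, dosing rate must scale with clearance.
CL ratio = 51.7 / 100 = 0.5170
New interval (same dose) = 15.9 / 0.5170 = 30.75 h

31 h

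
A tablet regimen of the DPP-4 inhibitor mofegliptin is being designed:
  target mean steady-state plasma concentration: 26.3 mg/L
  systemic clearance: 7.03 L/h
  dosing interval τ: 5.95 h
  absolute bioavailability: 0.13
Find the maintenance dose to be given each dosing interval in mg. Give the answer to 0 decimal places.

8462 mg

At steady state, F × (Dose/τ) = Css × CL.
Dose = Css × CL × τ / F = 26.3 × 7.030 × 5.95 / 0.13 = 8462 mg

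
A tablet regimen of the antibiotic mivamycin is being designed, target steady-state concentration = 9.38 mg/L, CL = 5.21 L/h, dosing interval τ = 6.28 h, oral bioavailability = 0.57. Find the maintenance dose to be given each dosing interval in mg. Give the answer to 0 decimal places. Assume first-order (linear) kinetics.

At steady state, F × (Dose/τ) = Css × CL.
Dose = Css × CL × τ / F = 9.38 × 5.210 × 6.28 / 0.57 = 538.4 mg

538 mg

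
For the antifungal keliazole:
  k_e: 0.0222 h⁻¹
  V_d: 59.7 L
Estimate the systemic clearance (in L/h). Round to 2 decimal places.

1.33 L/h

CL = k × Vd = 0.0222 × 59.7 = 1.325 L/h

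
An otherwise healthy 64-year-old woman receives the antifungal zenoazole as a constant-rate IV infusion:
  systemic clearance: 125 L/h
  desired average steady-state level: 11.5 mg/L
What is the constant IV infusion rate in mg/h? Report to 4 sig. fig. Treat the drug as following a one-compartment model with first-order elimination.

At steady state, infusion rate R₀ = Css × CL = 11.5 × 125.0 = 1438 mg/h

1438 mg/h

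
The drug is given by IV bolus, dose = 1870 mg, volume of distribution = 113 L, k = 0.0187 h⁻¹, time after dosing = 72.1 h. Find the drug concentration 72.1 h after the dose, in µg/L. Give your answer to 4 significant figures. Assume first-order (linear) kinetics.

4298 µg/L

C₀ = Dose / Vd = 1870 / 113 = 16.55 mg/L
C = C₀ · e^(−k·t) = 16.55 × e^(−0.01870 × 72.1)
  = 16.55 × 0.2597 = 4.298 mg/L
Convert: 4.298 mg/L × 1000 = 4298 µg/L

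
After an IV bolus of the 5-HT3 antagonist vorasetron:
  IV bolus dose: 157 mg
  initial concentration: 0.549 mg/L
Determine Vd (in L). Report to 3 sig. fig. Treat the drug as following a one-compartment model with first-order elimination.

286 L

Vd = Dose / C₀ = 157.0 / 0.549 = 286.0 L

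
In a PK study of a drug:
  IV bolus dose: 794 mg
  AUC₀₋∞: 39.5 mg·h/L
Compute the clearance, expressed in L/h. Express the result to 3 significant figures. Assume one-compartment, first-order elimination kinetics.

20.1 L/h

CL = Dose / AUC = 794 / 39.5 = 20.10 L/h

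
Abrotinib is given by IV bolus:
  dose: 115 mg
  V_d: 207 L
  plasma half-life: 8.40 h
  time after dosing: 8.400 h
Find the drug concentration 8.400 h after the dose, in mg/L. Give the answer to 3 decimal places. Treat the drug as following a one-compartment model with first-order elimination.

C₀ = Dose / Vd = 115.0 / 207 = 0.5556 mg/L
k = ln2 / t½ = 0.693147 / 8.40 = 0.08252 h⁻¹
t / t½ = 8.400 / 8.40 = 1 half-lives
C = C₀ × (1/2)^1 = 0.5556 × 0.5000 = 0.2778 mg/L

0.278 mg/L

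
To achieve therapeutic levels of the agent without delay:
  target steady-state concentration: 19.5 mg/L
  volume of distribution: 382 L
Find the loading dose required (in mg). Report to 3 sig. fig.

LD = Css × Vd = 19.5 × 382 = 7449 mg

7450 mg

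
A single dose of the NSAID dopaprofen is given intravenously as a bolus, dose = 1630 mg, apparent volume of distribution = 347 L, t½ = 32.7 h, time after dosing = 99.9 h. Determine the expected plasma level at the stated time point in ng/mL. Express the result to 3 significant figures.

C₀ = Dose / Vd = 1630 / 347 = 4.697 mg/L
k = ln2 / t½ = 0.693147 / 32.7 = 0.02120 h⁻¹
C = C₀ · e^(−k·t) = 4.697 × e^(−0.02120 × 99.9)
  = 4.697 × 0.1203 = 0.5650 mg/L
Convert: 0.5650 mg/L × 1000 = 565.0 ng/mL

565 ng/mL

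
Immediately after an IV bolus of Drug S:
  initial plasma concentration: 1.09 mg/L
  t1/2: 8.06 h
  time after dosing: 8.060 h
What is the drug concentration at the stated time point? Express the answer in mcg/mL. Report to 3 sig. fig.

0.545 mcg/mL

k = ln2 / t½ = 0.693147 / 8.06 = 0.08600 h⁻¹
t / t½ = 8.060 / 8.06 = 1 half-lives
C = C₀ × (1/2)^1 = 1.090 × 0.5000 = 0.5450 mg/L
(0.5450 mg/L = 0.5450 mcg/mL)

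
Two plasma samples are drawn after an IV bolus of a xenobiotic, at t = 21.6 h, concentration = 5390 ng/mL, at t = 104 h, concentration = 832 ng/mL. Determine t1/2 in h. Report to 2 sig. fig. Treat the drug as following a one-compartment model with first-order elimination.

31 h

k = ln(C₁/C₂) / (t₂ − t₁) = ln(5390/832) / (104 − 21.6)
  = 1.868 / 82.40 = 0.02267 h⁻¹
t½ = ln2 / k = 0.693147 / 0.02267 = 30.58 h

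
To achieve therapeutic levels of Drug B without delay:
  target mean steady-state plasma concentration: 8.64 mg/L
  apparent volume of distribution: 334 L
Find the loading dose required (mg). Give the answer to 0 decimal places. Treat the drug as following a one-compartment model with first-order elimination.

2886 mg

LD = Css × Vd = 8.64 × 334 = 2886 mg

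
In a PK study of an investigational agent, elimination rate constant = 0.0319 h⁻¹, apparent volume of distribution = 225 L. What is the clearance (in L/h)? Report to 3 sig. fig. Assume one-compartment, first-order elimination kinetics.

CL = k × Vd = 0.0319 × 225 = 7.178 L/h

7.18 L/h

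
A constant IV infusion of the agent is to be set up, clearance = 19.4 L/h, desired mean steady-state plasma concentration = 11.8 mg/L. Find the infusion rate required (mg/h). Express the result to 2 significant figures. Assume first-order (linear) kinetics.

At steady state, infusion rate R₀ = Css × CL = 11.8 × 19.40 = 228.9 mg/h

230 mg/h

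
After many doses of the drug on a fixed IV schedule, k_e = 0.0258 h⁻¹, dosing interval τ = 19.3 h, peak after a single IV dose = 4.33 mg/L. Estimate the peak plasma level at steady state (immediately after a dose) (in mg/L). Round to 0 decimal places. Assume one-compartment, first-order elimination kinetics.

e^(−kτ) = e^(−0.02580 × 19.3) = 0.6078
Accumulation ratio R = 1 / (1 − e^(−kτ)) = 1 / (1 − 0.6078) = 2.550
Steady-state peak = C₀ × R = 4.33 × 2.550 = 11.04 mg/L

11 mg/L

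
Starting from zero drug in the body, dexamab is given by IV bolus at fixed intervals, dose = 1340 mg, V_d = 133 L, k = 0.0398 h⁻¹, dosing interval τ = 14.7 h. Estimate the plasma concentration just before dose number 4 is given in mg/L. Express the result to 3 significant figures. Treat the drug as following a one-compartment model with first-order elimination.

C₀ per dose = Dose / Vd = 1340 / 133 = 10.08 mg/L
Fraction remaining after one interval: r = e^(−kτ) = e^(−0.03980 × 14.7) = 0.5571
Before dose 4, 3 doses have been given (aged 1τ, 2τ, 3τ).
C_trough = C₀ × (r + r² + … + r^3) = C₀ × r(1−r^3)/(1−r)
        = 10.08 × 0.5571 × (1 − 0.1729) / (1 − 0.5571) = 10.49 mg/L

10.5 mg/L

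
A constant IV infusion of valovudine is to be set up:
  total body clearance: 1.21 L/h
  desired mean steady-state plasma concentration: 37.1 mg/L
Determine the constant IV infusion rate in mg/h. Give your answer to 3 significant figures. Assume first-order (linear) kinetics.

44.9 mg/h

At steady state, infusion rate R₀ = Css × CL = 37.1 × 1.210 = 44.89 mg/h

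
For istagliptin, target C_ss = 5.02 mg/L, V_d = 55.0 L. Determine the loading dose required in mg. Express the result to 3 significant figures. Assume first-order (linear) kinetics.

LD = Css × Vd = 5.02 × 55.0 = 276.1 mg

276 mg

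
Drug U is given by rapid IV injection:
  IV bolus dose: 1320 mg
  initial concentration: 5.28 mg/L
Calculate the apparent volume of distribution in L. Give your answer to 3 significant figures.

250 L

Vd = Dose / C₀ = 1320 / 5.28 = 250.0 L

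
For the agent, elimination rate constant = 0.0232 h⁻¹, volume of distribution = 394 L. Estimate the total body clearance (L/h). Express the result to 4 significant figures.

9.141 L/h

CL = k × Vd = 0.0232 × 394 = 9.141 L/h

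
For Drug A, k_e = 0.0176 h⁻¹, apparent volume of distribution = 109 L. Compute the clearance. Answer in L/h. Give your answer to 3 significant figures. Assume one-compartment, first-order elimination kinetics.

1.92 L/h

CL = k × Vd = 0.0176 × 109 = 1.918 L/h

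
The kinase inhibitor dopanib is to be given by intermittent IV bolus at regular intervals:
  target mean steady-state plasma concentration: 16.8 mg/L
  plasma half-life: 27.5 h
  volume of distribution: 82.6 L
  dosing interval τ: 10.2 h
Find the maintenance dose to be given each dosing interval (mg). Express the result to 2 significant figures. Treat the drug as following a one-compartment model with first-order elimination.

360 mg

k = ln2 / t½ = 0.693147 / 27.5 = 0.02521 h⁻¹
CL = k × Vd = 0.02521 × 82.6 = 2.082 L/h
At steady state, Dose/τ = Css × CL.
Dose = Css × CL × τ = 16.8 × 2.082 × 10.2 = 356.8 mg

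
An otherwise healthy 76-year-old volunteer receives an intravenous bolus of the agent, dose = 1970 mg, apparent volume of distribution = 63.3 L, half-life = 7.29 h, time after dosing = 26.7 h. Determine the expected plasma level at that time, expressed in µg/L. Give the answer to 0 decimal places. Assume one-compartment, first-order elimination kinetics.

C₀ = Dose / Vd = 1970 / 63.3 = 31.12 mg/L
k = ln2 / t½ = 0.693147 / 7.29 = 0.09508 h⁻¹
C = C₀ · e^(−k·t) = 31.12 × e^(−0.09508 × 26.7)
  = 31.12 × 0.07897 = 2.458 mg/L
Convert: 2.458 mg/L × 1000 = 2458 µg/L

2458 µg/L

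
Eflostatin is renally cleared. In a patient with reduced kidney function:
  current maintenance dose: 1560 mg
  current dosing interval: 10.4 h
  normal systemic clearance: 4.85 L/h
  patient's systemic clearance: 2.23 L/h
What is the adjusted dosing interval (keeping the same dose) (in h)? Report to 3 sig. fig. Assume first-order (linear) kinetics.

To keep the same average steady-state level, dosing rate must scale with clearance.
CL ratio = 2.23 / 4.85 = 0.4598
New interval (same dose) = 10.4 / 0.4598 = 22.62 h

22.6 h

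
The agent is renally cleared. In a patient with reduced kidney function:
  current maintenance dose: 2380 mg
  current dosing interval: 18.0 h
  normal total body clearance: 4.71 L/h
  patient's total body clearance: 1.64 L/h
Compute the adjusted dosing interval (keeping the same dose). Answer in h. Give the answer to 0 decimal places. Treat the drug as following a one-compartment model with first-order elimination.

To keep the same average steady-state level, dosing rate must scale with clearance.
CL ratio = 1.64 / 4.71 = 0.3482
New interval (same dose) = 18.0 / 0.3482 = 51.69 h

52 h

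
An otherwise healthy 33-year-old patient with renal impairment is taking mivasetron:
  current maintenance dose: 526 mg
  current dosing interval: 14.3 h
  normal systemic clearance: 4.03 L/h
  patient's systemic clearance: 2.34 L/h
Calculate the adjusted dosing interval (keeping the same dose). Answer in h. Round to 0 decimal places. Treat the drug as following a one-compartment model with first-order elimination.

To keep the same average steady-state level, dosing rate must scale with clearance.
CL ratio = 2.34 / 4.03 = 0.5806
New interval (same dose) = 14.3 / 0.5806 = 24.63 h

25 h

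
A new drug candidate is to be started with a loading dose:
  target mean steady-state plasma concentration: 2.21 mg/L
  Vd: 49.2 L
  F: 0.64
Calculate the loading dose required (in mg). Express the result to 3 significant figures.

170 mg

LD = Css × Vd / F = 2.21 × 49.2 / 0.64 = 169.9 mg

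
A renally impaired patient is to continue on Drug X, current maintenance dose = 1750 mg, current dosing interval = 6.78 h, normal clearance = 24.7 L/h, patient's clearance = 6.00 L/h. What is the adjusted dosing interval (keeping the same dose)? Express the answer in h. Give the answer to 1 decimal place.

To keep the same average steady-state level, dosing rate must scale with clearance.
CL ratio = 6.00 / 24.7 = 0.2429
New interval (same dose) = 6.78 / 0.2429 = 27.91 h

27.9 h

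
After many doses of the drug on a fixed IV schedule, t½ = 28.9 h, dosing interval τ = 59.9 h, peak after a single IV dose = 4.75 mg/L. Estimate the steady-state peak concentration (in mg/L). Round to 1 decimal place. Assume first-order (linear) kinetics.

6.2 mg/L

k = ln2 / t½ = 0.693147 / 28.9 = 0.02398 h⁻¹
e^(−kτ) = e^(−0.02398 × 59.9) = 0.2378
Accumulation ratio R = 1 / (1 − e^(−kτ)) = 1 / (1 − 0.2378) = 1.312
Steady-state peak = C₀ × R = 4.75 × 1.312 = 6.232 mg/L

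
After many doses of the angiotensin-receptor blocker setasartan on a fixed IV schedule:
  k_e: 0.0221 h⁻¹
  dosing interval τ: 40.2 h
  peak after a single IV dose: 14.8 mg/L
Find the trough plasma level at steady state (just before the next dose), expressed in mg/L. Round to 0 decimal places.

e^(−kτ) = e^(−0.02210 × 40.2) = 0.4113
Accumulation ratio R = 1 / (1 − e^(−kτ)) = 1 / (1 − 0.4113) = 1.699
Steady-state trough = C₀ × R × e^(−kτ) = 14.8 × 1.699 × 0.4113 = 10.34 mg/L

10 mg/L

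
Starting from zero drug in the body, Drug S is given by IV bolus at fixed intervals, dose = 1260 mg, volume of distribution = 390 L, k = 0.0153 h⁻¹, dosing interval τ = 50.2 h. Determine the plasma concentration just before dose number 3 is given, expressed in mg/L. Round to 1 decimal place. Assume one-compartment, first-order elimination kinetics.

C₀ per dose = Dose / Vd = 1260 / 390 = 3.231 mg/L
Fraction remaining after one interval: r = e^(−kτ) = e^(−0.01530 × 50.2) = 0.4639
Before dose 3, 2 doses have been given (aged 1τ, 2τ).
C_trough = C₀ × (r + r²) = 3.231 × (0.4639 + 0.2152) = 2.194 mg/L

2.2 mg/L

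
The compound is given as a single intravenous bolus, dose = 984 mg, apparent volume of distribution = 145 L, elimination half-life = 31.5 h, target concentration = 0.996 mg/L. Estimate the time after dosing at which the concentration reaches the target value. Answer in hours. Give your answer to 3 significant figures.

C₀ = Dose / Vd = 984.0 / 145 = 6.786 mg/L
k = ln2 / t½ = 0.693147 / 31.5 = 0.02200 h⁻¹
t = ln(C₀ / C) / k = ln(6.786 / 0.996) / 0.02200
  = ln(6.813) / 0.02200 = 1.919 / 0.02200 = 87.23 h

87.2 h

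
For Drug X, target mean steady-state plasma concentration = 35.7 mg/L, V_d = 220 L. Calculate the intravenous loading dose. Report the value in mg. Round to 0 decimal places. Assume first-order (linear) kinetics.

7854 mg

LD = Css × Vd = 35.7 × 220 = 7854 mg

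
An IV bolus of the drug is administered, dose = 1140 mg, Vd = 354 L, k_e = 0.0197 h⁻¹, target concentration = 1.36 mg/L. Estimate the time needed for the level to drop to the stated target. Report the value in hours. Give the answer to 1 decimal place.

43.8 h

C₀ = Dose / Vd = 1140 / 354 = 3.220 mg/L
t = ln(C₀ / C) / k = ln(3.220 / 1.36) / 0.01970
  = ln(2.368) / 0.01970 = 0.8620 / 0.01970 = 43.76 h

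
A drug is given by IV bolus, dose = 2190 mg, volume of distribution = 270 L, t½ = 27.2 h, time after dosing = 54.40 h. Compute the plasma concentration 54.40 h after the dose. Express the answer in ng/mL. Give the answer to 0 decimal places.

2028 ng/mL

C₀ = Dose / Vd = 2190 / 270 = 8.111 mg/L
k = ln2 / t½ = 0.693147 / 27.2 = 0.02548 h⁻¹
t / t½ = 54.40 / 27.2 = 2 half-lives
C = C₀ × (1/2)^2 = 8.111 × 0.2500 = 2.028 mg/L
Convert: 2.028 mg/L × 1000 = 2028 ng/mL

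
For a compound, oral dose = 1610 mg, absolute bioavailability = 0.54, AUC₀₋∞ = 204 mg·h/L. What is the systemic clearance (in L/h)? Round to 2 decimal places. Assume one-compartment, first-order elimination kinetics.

4.26 L/h

CL = F·Dose / AUC = 0.54 × 1610 / 204 = 4.262 L/h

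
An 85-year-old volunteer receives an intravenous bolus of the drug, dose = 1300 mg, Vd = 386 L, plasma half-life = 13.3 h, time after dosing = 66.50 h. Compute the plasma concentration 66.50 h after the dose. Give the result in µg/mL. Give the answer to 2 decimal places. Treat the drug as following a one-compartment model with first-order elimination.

C₀ = Dose / Vd = 1300 / 386 = 3.368 mg/L
k = ln2 / t½ = 0.693147 / 13.3 = 0.05212 h⁻¹
t / t½ = 66.50 / 13.3 = 5 half-lives
C = C₀ × (1/2)^5 = 3.368 × 0.03125 = 0.1053 mg/L
(0.1053 mg/L = 0.1053 µg/mL)

0.11 µg/mL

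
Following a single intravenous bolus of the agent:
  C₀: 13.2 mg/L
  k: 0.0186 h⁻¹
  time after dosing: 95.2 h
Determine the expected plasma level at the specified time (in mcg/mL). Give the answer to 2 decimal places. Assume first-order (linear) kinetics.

C = C₀ · e^(−k·t) = 13.20 × e^(−0.01860 × 95.2)
  = 13.20 × 0.1702 = 2.247 mg/L
(2.247 mg/L = 2.247 mcg/mL)

2.25 mcg/mL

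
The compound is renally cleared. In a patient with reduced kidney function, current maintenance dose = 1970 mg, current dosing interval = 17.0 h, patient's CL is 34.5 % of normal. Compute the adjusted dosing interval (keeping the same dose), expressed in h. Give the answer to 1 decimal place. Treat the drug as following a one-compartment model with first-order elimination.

To keep the same average steady-state level, dosing rate must scale with clearance.
CL ratio = 34.5 / 100 = 0.3450
New interval (same dose) = 17.0 / 0.3450 = 49.28 h

49.3 h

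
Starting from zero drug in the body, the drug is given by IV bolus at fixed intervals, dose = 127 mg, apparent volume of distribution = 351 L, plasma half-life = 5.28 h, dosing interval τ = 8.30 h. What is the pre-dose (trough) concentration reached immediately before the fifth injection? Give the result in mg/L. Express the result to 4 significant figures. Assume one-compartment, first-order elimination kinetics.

C₀ per dose = Dose / Vd = 127 / 351 = 0.3618 mg/L
k = ln2 / t½ = 0.693147 / 5.28 = 0.1313 h⁻¹
Fraction remaining after one interval: r = e^(−kτ) = e^(−0.1313 × 8.30) = 0.3363
Before dose 5, 4 doses have been given (aged 1τ, 2τ, 3τ, 4τ).
C_trough = C₀ × (r + r² + … + r^4) = C₀ × r(1−r^4)/(1−r)
        = 0.3618 × 0.3363 × (1 − 0.01279) / (1 − 0.3363) = 0.1810 mg/L

0.1810 mg/L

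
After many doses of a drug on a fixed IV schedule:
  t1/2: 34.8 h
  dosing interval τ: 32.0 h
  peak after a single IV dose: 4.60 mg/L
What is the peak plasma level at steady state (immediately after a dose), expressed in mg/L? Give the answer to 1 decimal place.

9.8 mg/L

k = ln2 / t½ = 0.693147 / 34.8 = 0.01992 h⁻¹
e^(−kτ) = e^(−0.01992 × 32.0) = 0.5286
Accumulation ratio R = 1 / (1 − e^(−kτ)) = 1 / (1 − 0.5286) = 2.121
Steady-state peak = C₀ × R = 4.60 × 2.121 = 9.757 mg/L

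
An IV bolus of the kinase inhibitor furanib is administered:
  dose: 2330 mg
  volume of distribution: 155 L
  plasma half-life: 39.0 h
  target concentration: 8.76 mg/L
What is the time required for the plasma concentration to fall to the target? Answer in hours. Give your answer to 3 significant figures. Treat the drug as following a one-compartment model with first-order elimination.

C₀ = Dose / Vd = 2330 / 155 = 15.03 mg/L
k = ln2 / t½ = 0.693147 / 39.0 = 0.01777 h⁻¹
t = ln(C₀ / C) / k = ln(15.03 / 8.76) / 0.01777
  = ln(1.716) / 0.01777 = 0.5400 / 0.01777 = 30.39 h

30.4 h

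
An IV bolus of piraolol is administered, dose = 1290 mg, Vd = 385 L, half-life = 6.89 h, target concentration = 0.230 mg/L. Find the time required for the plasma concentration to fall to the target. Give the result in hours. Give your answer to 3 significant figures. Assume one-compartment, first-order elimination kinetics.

C₀ = Dose / Vd = 1290 / 385 = 3.351 mg/L
k = ln2 / t½ = 0.693147 / 6.89 = 0.1006 h⁻¹
t = ln(C₀ / C) / k = ln(3.351 / 0.230) / 0.1006
  = ln(14.57) / 0.1006 = 2.679 / 0.1006 = 26.63 h

26.6 h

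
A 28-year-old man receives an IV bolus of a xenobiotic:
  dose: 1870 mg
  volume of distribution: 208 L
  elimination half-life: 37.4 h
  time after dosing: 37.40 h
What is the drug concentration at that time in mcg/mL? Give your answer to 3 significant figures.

4.50 mcg/mL

C₀ = Dose / Vd = 1870 / 208 = 8.990 mg/L
k = ln2 / t½ = 0.693147 / 37.4 = 0.01853 h⁻¹
t / t½ = 37.40 / 37.4 = 1 half-lives
C = C₀ × (1/2)^1 = 8.990 × 0.5000 = 4.495 mg/L
(4.495 mg/L = 4.495 mcg/mL)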